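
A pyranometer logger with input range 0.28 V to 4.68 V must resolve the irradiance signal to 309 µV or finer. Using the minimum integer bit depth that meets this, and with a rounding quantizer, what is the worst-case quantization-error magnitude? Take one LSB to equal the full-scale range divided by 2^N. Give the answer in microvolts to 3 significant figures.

Full-scale range = 4.68 V − (0.28 V) = 4.4 V.
Need 2^N ≥ 4.4 V / 309 µV = 14240 → N_min = 14.
LSB = 4.4 V ÷ 2^14 = 4.4/16384 V = 268.55 µV.
Max error for round-to-nearest is LSB/2 = 134 µV.

134 µV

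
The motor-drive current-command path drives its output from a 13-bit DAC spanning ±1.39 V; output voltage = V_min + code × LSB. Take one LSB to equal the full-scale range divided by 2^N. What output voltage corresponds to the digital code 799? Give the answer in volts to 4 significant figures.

Range = 1.39 − (-1.39) = 2.78 V. LSB = 2.78 V / 2^13.
V_out = -1.39 + 799 × (2.78/8192) V
      = -1.39 + 0.271145 = -1.11885 V.

-1.119 V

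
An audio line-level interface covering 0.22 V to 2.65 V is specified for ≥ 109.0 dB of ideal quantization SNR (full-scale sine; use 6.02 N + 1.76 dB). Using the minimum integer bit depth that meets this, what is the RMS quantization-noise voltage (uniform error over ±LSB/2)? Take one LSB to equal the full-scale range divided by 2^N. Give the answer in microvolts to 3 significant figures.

Full-scale range = 2.65 V − (0.22 V) = 2.43 V.
Solving 6.02 N ≥ 109.0 − 1.76: N ≥ 17.814. Round up → N = 18.
Step size = 2.43/262144 V = 9.2697 µV.
RMS noise = LSB/√12 = 2.68 µV.

2.68 µV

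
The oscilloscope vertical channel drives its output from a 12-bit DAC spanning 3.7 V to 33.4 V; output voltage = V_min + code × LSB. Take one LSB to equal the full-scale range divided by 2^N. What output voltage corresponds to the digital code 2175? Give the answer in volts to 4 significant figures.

Span: 33.4 V − (3.7 V) = 29.7 V. LSB = 29.7 V / 2^12.
Output = V_min + (2175/4096) × range = 3.7 + 0.531006 × 29.7 V
      = 3.7 V + 15.7709 V = 19.4709 V.

19.47 V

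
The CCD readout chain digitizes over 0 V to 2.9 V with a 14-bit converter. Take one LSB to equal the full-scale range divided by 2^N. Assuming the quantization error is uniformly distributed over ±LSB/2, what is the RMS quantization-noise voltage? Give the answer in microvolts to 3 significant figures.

Full-scale range = 2.9 V.
Step size = 2.9/16384 V = 177.00 µV.
σ_q = LSB/√12 = 177.00 µV/3.4641 = 51.1 µV.

51.1 µV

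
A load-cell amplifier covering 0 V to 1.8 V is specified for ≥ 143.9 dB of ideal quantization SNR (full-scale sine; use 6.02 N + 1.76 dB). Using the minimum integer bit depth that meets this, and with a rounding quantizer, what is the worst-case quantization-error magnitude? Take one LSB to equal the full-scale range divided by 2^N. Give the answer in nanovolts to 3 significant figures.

Range is 1.8 V.
6.02 N + 1.76 ≥ 143.9 gives N ≥ 23.611, so the minimum integer is 24.
Step size = 1.8/16777216 V = 107.29 nV.
Max error for round-to-nearest is LSB/2 = 53.6 nV.

53.6 nV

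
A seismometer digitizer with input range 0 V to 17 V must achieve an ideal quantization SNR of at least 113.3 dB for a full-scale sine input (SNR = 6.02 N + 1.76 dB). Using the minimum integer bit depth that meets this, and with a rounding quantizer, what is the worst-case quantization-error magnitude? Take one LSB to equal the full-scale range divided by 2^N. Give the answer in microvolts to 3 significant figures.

16.2 µV

Full-scale range = 17 V.
N ≥ (113.3 − 1.76)/6.02 = 18.528 → N_min = 19.
LSB = 17 V / 2^19 = 32.425 µV.
Half an LSB is 16.2 µV.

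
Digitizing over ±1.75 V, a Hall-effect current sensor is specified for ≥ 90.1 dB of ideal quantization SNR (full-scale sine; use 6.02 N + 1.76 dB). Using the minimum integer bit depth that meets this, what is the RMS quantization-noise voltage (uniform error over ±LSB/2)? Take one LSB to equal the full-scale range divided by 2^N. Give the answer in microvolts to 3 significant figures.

30.8 µV

Full-scale range = 1.75 V − (-1.75 V) = 3.5 V.
6.02 N + 1.76 ≥ 90.1 gives N ≥ 14.674, so the minimum integer is 15.
LSB = 3.5 V ÷ 2^15 = 3.5/32768 V = 106.81 µV.
σ_q = LSB/√12 = 106.81 µV/3.4641 = 30.8 µV.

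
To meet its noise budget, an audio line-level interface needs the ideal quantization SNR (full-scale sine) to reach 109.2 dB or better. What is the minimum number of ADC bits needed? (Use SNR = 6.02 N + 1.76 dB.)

18 bits

Solving 6.02 N ≥ 109.2 − 1.76: N ≥ 17.847. Round up → N = 18.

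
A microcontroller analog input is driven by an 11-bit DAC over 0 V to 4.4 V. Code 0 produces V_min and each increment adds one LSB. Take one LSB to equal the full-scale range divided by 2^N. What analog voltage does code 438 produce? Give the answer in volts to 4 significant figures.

V_FS = 4.4 V. LSB = 4.4 V / 2^11.
Output = V_min + (438/2048) × range = 0 + 0.213867 × 4.4 V
      = 0 + 0.941016 = 0.941016 V.

0.9410 V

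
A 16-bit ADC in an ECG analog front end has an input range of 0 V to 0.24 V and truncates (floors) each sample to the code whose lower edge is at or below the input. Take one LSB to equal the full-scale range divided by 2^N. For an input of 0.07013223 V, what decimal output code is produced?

19150

V_FS = 0.24 V. LSB = 0.24 V / 2^16 ≈ 3.662 µV.
code = ⌊(V_in − V_min)/LSB⌋ = ⌊(V_in − V_min) × 2^16 / range⌋
     = ⌊(0.07013223 − (0)) × 65536 / 0.24⌋ = ⌊0.07013223 × 65536/0.24⌋
     = ⌊19150.774⌋ = 19150.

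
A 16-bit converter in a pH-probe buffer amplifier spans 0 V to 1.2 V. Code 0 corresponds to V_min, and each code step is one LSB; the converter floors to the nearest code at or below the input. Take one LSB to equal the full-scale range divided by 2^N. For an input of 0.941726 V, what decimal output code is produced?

Range is 1.2 V. LSB = 1.2 V / 2^16 ≈ 18.31 µV.
V_in − V_min = 0.941726 − (0) = 0.941726 V.
Divide by LSB: 0.941726 × 65536/1.2 = 51430.7959.
Truncating gives code 51430.

51430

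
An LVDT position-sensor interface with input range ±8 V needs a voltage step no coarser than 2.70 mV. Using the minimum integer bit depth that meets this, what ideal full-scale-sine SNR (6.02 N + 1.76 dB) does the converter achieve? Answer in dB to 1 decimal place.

80.0 dB

Full-scale range = 8 V − (-8 V) = 16 V.
Required number of levels: 16/2.70 mV = 5925.9; smallest N with 2^N ≥ that is 13.
6.02(13) + 1.76 = 80.02 dB.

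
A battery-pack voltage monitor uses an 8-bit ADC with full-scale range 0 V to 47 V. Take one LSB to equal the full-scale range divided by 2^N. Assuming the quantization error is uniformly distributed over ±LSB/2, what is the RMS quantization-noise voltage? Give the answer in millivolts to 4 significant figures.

V_FS = 47 V.
LSB = 47 V ÷ 2^8 = 47/256 V = 183.594 mV.
RMS of a uniform error over width LSB is LSB/√12 = 53.00 mV.

53.00 mV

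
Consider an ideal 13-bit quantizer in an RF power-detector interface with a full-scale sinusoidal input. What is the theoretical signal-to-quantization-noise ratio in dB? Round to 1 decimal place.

80.0 dB

Ideal quantization SNR: 6.02 × 13 + 1.76 dB = 80.0 dB.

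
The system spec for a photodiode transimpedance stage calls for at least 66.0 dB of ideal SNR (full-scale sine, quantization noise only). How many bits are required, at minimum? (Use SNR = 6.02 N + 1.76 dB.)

Solving 6.02 N ≥ 66.0 − 1.76: N ≥ 10.671. Round up → N = 11.

11 bits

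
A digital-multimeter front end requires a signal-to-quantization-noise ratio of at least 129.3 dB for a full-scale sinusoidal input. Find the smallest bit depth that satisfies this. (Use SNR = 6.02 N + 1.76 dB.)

6.02 N + 1.76 ≥ 129.3 gives N ≥ 21.186, so the minimum integer is 22.

22 bits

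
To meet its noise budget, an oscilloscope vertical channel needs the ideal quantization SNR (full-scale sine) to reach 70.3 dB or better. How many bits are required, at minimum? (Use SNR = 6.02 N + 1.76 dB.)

6.02 N + 1.76 ≥ 70.3 gives N ≥ 11.385, so the minimum integer is 12.

12 bits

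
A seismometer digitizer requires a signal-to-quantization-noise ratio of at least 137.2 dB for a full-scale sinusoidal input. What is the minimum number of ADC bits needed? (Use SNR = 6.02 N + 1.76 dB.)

23 bits

Solving 6.02 N ≥ 137.2 − 1.76: N ≥ 22.498. Round up → N = 23.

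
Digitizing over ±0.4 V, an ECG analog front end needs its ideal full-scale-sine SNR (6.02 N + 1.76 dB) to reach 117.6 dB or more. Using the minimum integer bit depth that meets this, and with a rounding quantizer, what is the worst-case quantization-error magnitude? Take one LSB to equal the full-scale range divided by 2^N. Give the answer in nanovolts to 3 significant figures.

Span: 0.4 V − (-0.4 V) = 0.8 V.
Solving 6.02 N ≥ 117.6 − 1.76: N ≥ 19.243. Round up → N = 20.
LSB = 0.8 V / 2^20 = 0.76294 µV.
Max error for round-to-nearest is LSB/2 = 381 nV.

381 nV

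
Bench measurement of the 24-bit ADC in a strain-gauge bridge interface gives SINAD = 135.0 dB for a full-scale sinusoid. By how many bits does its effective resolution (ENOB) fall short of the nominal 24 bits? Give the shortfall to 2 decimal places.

1.87 bits

ENOB = (SINAD − 1.76)/6.02 = (135.0 − 1.76)/6.02 = 22.1329 bits.
Shortfall = 24 − 22.1329 = 1.8671 bits.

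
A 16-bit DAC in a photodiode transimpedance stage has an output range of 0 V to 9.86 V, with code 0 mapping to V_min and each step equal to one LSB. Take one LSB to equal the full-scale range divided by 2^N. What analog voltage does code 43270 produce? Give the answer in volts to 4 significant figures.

V_FS = 9.86 V. LSB = 9.86 V / 2^16.
Output = V_min + (43270/65536) × range = 0 + 0.660248 × 9.86 V
      = 0 V + 6.51004 V = 6.51004 V.

6.510 V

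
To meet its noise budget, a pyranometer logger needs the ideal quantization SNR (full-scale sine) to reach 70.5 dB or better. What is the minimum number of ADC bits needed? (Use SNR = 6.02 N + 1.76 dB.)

12 bits

N ≥ (70.5 − 1.76)/6.02 = 11.419 → N_min = 12.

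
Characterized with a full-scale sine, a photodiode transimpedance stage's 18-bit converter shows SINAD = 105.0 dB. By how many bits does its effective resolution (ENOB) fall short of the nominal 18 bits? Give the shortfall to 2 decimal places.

0.85 bits

N_eff = (105.0 − 1.76)/6.02 = 17.1495 bits.
Lost resolution: 18 − 17.1495 = 0.8505 bits.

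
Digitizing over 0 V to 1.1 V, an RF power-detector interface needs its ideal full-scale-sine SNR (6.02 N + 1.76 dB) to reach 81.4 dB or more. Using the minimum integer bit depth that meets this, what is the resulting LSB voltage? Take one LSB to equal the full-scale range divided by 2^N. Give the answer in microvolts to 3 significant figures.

V_FS = 1.1 V.
Required N = ⌈(81.4 − 1.76)/6.02⌉ = ⌈13.229⌉ = 14.
One LSB is 1.1 V / 16384 = 67.1 µV.

67.1 µV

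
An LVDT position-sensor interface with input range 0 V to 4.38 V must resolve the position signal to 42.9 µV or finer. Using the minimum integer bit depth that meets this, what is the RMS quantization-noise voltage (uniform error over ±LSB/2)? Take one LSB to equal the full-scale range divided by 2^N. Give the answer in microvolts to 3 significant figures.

9.65 µV

Range is 4.38 V.
Required number of levels: 4.38/42.9 µV = 102100; smallest N with 2^N ≥ that is 17.
LSB = 4.38 V ÷ 2^17 = 4.38/131072 V = 33.417 µV.
V_rms = LSB/√12 = 9.65 µV.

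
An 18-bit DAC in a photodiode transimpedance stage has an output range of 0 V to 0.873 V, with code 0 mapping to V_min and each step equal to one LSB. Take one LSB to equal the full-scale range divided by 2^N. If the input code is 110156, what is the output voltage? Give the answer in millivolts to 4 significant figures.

Span = 0.873 V. LSB = 0.873 V / 2^18.
V_out = 0 + 110156 × (0.873/262144) V
      = 0 + 0.366845 = 0.366845 V.

366.8 mV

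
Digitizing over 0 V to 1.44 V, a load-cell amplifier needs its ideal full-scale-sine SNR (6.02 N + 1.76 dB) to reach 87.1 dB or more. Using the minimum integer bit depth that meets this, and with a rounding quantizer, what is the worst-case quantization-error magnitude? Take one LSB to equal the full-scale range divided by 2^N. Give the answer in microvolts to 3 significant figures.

Full-scale range = 1.44 V.
Solving 6.02 N ≥ 87.1 − 1.76: N ≥ 14.176. Round up → N = 15.
Step size = 1.44/32768 V = 43.945 µV.
Max error for round-to-nearest is LSB/2 = 22.0 µV.

22.0 µV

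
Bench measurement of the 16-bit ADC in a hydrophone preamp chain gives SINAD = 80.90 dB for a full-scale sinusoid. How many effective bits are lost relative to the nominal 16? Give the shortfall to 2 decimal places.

Effective bits = (80.90 − 1.76)/6.02 = 13.1462.
16 − 13.1462 = 2.85 bits below nominal.

2.85 bits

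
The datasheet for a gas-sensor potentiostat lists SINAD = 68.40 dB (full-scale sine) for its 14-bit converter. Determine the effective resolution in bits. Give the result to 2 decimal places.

Inverting SNR = 6.02 N + 1.76: N_eff = (68.40 − 1.76)/6.02 = 11.0698.

11.07 bits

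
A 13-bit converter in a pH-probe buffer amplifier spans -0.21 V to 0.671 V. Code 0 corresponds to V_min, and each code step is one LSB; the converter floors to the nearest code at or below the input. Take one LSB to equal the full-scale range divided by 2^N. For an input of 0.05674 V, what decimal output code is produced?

2480

Range = 0.671 − (-0.21) = 0.881 V. LSB = 0.881 V / 2^13 ≈ 107.5 µV.
code = ⌊(V_in − V_min)/LSB⌋ = ⌊(V_in − V_min) × 2^13 / range⌋
     = ⌊(0.05674 − (-0.21)) × 8192 / 0.881⌋ = ⌊0.26674 × 8192/0.881⌋
     = ⌊2480.288⌋ = 2480.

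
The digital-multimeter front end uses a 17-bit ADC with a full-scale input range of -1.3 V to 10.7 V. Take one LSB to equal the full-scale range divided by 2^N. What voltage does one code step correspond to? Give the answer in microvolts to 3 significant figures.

91.6 µV

Full-scale range = 10.7 V − (-1.3 V) = 12 V.
There are 2^17 = 131072 steps.
Step size = 12/131072 V = 91.6 µV.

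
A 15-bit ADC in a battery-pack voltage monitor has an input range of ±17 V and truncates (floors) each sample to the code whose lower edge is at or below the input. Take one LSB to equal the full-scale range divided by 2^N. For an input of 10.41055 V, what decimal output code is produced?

The full-scale span is 17 − (-17) = 34 V. LSB = 34 V / 2^15 ≈ 1.038 mV.
code = ⌊(V_in − V_min)/LSB⌋ = ⌊(V_in − V_min) × 2^15 / range⌋
     = ⌊(10.41055 − (-17)) × 32768 / 34⌋ = ⌊27.41055 × 32768/34⌋
     = ⌊26417.321⌋ = 26417.

26417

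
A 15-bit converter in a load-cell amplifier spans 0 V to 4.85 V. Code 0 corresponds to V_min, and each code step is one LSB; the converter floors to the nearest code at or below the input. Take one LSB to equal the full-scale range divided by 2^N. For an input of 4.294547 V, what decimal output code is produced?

Span = 4.85 V. LSB = 4.85 V / 2^15 ≈ 148.0 µV.
code = ⌊(V_in − V_min)/LSB⌋ = ⌊(V_in − V_min) × 2^15 / range⌋
     = ⌊(4.294547 − (0)) × 32768 / 4.85⌋ = ⌊4.294547 × 32768/4.85⌋
     = ⌊29015.199⌋ = 29015.

29015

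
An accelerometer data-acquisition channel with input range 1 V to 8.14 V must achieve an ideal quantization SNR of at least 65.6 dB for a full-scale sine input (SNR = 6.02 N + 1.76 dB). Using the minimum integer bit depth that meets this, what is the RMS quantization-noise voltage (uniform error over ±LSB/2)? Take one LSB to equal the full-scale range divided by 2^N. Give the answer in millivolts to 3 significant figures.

1.01 mV

Full-scale range = 8.14 V − (1 V) = 7.14 V.
N ≥ (65.6 − 1.76)/6.02 = 10.605 → N_min = 11.
LSB = 7.14 V ÷ 2^11 = 7.14/2048 V = 3.4863 mV.
RMS noise = LSB/√12 = 1.01 mV.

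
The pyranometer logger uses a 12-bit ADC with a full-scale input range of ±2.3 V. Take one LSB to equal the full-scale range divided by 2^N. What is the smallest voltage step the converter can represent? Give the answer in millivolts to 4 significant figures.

1.123 mV

Full-scale range = 2.3 V − (-2.3 V) = 4.6 V.
Number of codes = 2^12 = 4096.
One LSB is 4.6 V / 4096 = 1.123 mV.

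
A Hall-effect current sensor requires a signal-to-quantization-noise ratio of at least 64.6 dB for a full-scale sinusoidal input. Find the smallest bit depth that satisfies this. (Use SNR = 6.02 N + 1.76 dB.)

11 bits

Solving 6.02 N ≥ 64.6 − 1.76: N ≥ 10.439. Round up → N = 11.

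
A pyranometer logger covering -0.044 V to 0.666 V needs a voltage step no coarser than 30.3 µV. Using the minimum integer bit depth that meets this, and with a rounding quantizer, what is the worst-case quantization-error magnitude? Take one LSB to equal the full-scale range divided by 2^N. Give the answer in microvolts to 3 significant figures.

10.8 µV

The full-scale span is 0.666 − (-0.044) = 0.71 V.
0.71 V / 30.3 µV = 23430. Since 2^14 = 16384 and 2^15 = 32768, N = 15.
One LSB is 0.71 V / 32768 = 21.667 µV.
|e|_max = LSB/2 = 10.8 µV.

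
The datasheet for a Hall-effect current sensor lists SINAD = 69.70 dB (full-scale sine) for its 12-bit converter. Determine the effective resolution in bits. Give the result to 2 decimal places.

ENOB = (SINAD − 1.76) / 6.02 = (69.70 − 1.76) / 6.02 = 67.94 / 6.02 = 11.2857.

11.29 bits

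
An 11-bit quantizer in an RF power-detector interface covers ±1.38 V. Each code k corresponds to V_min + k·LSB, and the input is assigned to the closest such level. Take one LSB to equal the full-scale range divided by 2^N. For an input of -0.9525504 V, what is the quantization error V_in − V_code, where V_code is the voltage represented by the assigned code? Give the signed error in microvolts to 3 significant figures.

The full-scale span is 1.38 − (-1.38) = 2.76 V. LSB = 2.76 V / 2^11 ≈ 1.348 mV.
(-0.9525504 − (-1.38)) / LSB = 0.4274496 × 2048/2.76 = 317.1800. Nearest integer: k = 317.
V_code = -1.38 + (317/2048) × 2.76 = -0.9527929688 V.
e = -0.9525504 − (-0.9527929688) = +243 µV.

+243 µV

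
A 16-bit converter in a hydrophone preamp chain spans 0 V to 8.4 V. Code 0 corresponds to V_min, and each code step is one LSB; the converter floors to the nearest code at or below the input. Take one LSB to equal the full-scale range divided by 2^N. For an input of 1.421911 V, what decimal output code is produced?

11093

V_FS = 8.4 V. LSB = 8.4 V / 2^16 ≈ 128.2 µV.
code = ⌊(V_in − V_min)/LSB⌋ = ⌊(V_in − V_min) × 2^16 / range⌋
     = ⌊(1.421911 − (0)) × 65536 / 8.4⌋ = ⌊1.421911 × 65536/8.4⌋
     = ⌊11093.614⌋ = 11093.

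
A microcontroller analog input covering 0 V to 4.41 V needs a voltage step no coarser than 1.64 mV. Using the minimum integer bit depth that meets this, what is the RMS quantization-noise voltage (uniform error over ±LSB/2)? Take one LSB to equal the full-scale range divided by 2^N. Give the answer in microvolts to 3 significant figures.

V_FS = 4.41 V.
Levels needed ≥ 4.41/1.64 mV = 2689. 2^12 = 4096 suffices, so N_min = 12.
One LSB is 4.41 V / 4096 = 1.0767 mV.
V_rms = LSB/√12 = 311 µV.

311 µV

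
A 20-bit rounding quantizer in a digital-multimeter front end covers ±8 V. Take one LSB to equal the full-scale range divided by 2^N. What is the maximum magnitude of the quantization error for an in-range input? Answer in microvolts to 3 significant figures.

7.63 µV

The full-scale span is 8 − (-8) = 16 V.
Step size = 16/1048576 V = 15.259 µV.
A rounding quantizer has |error| ≤ LSB/2 = 7.63 µV.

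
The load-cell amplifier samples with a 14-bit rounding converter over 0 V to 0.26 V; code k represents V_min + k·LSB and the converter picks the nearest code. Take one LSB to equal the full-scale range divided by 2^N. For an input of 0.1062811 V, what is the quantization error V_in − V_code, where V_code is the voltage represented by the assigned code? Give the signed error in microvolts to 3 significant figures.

+5.47 µV

Full-scale range = 0.26 V. LSB = 0.26 V / 2^14 ≈ 15.87 µV.
(V_in − V_min)/LSB = (0.1062811 − (0)) × 16384/0.26 = 6697.3444 → nearest code k = 6697.
V_code = V_min + k × range/2^14 = 0 + 6697 × 0.26/16384 = 0.10627563477 V.
V_in − V_code = 0.1062811 − (0.10627563477) = +5.47 µV.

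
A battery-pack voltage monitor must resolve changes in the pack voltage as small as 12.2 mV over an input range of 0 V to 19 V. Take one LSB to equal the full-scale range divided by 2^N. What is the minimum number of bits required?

Range is 19 V.
19 V / 12.2 mV = 1557. Since 2^10 = 1024 and 2^11 = 2048, N = 11.

11 bits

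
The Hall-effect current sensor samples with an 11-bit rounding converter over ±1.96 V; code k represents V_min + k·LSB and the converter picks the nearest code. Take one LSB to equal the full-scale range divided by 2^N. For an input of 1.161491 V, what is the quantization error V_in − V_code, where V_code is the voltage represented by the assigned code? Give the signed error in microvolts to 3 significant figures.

−345 µV

Range = 1.96 − (-1.96) = 3.92 V. LSB = 3.92 V / 2^11 ≈ 1.914 mV.
Position in LSBs: (1.161491 − (-1.96)) × 2048/3.92 = 1630.8198; rounding gives k = 1631.
V_code = V_min + k × range/2^11 = -1.96 + 1631 × 3.92/2048 = 1.161835938 V.
e = 1.161491 − (1.161835938) = −345 µV.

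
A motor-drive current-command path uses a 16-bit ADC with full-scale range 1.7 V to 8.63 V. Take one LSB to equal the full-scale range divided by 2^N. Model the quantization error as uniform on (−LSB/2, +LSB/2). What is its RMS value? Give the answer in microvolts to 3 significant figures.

The full-scale span is 8.63 − (1.7) = 6.93 V.
LSB = 6.93 V / 2^16 = 105.74 µV.
V_rms = LSB/√12 = 105.74 µV / √12 = 30.5 µV.

30.5 µV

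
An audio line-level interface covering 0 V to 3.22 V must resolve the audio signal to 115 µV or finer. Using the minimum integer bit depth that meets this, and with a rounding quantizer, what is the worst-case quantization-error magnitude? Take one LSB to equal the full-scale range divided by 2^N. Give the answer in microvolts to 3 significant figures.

Range is 3.22 V.
Required number of levels: 3.22/115 µV = 28000; smallest N with 2^N ≥ that is 15.
Step size = 3.22/32768 V = 98.267 µV.
|e|_max = LSB/2 = 49.1 µV.

49.1 µV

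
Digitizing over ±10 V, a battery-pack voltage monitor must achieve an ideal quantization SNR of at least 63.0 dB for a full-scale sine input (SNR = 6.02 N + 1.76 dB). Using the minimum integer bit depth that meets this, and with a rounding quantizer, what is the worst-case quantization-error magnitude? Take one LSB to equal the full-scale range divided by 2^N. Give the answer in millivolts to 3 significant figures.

4.88 mV

Range = 10 − (-10) = 20 V.
6.02 N + 1.76 ≥ 63.0 gives N ≥ 10.173, so the minimum integer is 11.
LSB = 20 V ÷ 2^11 = 20/2048 V = 9.7656 mV.
Half an LSB is 4.88 mV.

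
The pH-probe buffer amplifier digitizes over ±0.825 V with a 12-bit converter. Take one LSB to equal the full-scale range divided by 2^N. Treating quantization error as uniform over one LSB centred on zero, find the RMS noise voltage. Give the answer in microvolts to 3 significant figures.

Span: 0.825 V − (-0.825 V) = 1.65 V.
One LSB is 1.65 V / 4096 = 402.83 µV.
For a uniform distribution on [−LSB/2, +LSB/2], V_rms = LSB/√12 = 402.83 µV/3.4641 = 116 µV.

116 µV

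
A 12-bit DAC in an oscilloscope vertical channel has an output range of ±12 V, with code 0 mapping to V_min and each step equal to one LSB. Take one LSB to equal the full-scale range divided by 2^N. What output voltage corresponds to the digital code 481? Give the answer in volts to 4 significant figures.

-9.182 V

The full-scale span is 12 − (-12) = 24 V. LSB = 24 V / 2^12.
Output = V_min + (481/4096) × range = -12 + 0.117432 × 24 V
      = -12 + 2.81836 = -9.18164 V.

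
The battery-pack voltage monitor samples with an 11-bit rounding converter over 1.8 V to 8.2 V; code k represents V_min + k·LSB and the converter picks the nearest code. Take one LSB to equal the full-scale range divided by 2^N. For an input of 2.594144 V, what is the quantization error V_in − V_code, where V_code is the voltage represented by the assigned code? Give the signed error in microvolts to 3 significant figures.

Range = 8.2 − (1.8) = 6.4 V. LSB = 6.4 V / 2^11 ≈ 3.125 mV.
Position in LSBs: (2.594144 − (1.8)) × 2048/6.4 = 254.1261; rounding gives k = 254.
V_code = 1.8 + (254/2048) × 6.4 = 2.593750000 V.
V_in − V_code = 2.594144 − (2.593750000) = +394 µV.

+394 µV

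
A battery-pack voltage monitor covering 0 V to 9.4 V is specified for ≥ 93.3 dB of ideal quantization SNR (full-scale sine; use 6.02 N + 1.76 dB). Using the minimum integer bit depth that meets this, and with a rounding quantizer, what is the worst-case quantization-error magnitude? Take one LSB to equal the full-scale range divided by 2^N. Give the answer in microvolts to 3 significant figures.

71.7 µV

Full-scale range = 9.4 V.
Required N = ⌈(93.3 − 1.76)/6.02⌉ = ⌈15.206⌉ = 16.
One LSB is 9.4 V / 65536 = 143.43 µV.
Half an LSB is 71.7 µV.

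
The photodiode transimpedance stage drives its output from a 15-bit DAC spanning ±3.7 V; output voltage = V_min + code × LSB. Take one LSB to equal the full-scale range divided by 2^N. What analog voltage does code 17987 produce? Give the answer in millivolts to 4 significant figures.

362.0 mV

Span: 3.7 V − (-3.7 V) = 7.4 V. LSB = 7.4 V / 2^15.
V_out = V_min + code × LSB = -3.7 V + 17987 × 7.4 V / 32768
      = -3.7 + 4.06201 = 0.362006 V.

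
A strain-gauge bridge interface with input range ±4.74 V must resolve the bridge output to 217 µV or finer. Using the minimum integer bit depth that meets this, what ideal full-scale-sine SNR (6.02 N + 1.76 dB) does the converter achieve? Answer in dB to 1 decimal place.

98.1 dB

Full-scale range = 4.74 V − (-4.74 V) = 9.48 V.
Levels needed ≥ 9.48/217 µV = 43690. 2^16 = 65536 suffices, so N_min = 16.
Ideal SNR at N = 16: 6.02·16 + 1.76 = 98.1 dB.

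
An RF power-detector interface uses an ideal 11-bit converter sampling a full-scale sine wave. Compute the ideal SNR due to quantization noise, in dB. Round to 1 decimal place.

68.0 dB

Ideal quantization SNR: 6.02 × 11 + 1.76 dB = 68.0 dB.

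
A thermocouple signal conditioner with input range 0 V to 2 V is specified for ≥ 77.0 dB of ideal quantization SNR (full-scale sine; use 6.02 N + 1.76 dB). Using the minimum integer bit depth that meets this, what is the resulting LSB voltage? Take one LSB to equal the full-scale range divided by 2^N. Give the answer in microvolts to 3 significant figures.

244 µV

Span = 2 V.
Solving 6.02 N ≥ 77.0 − 1.76: N ≥ 12.498. Round up → N = 13.
One LSB is 2 V / 8192 = 244 µV.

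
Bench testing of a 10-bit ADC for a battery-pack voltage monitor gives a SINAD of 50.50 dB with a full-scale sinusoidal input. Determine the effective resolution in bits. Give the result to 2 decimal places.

(50.50 − 1.76) / 6.02 = 48.74/6.02 = 8.0963 effective bits.

8.10 bits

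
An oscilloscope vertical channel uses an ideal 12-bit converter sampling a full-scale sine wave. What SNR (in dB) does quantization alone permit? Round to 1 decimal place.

74.0 dB

Ideal quantization SNR: 6.02 × 12 + 1.76 dB = 74.0 dB.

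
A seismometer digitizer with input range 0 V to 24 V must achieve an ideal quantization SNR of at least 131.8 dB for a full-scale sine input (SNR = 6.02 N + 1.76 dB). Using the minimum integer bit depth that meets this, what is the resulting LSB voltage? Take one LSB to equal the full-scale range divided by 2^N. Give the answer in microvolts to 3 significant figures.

5.72 µV

Range is 24 V.
6.02 N + 1.76 ≥ 131.8 gives N ≥ 21.601, so the minimum integer is 22.
LSB = 24 V ÷ 2^22 = 24/4194304 V = 5.72 µV.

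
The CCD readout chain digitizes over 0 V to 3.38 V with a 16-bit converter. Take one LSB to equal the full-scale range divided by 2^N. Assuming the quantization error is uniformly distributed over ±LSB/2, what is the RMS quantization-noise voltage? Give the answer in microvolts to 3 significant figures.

14.9 µV

V_FS = 3.38 V.
One LSB is 3.38 V / 65536 = 51.575 µV.
σ_q = LSB/√12 = 51.575 µV/3.4641 = 14.9 µV.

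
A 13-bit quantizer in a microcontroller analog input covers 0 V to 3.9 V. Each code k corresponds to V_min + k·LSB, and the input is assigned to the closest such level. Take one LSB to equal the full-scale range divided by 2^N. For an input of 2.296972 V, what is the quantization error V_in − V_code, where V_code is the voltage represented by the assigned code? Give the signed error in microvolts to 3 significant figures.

Range is 3.9 V. LSB = 3.9 V / 2^13 ≈ 476.1 µV.
(2.296972 − (0)) / LSB = 2.296972 × 8192/3.9 = 4824.8191. Nearest integer: k = 4825.
Reconstructed level: 0 + 4825 × 3.9/8192 V = 2.297058105 V.
V_in − V_code = 2.296972 − (2.297058105) = −86.1 µV.

−86.1 µV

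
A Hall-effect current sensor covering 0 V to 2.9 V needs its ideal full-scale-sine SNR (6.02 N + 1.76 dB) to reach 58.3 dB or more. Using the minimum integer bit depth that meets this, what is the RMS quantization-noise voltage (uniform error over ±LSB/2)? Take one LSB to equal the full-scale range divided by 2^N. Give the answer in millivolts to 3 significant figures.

0.818 mV

V_FS = 2.9 V.
N ≥ (58.3 − 1.76)/6.02 = 9.392 → N_min = 10.
LSB = 2.9 V / 2^10 = 2.8320 mV.
σ_q = LSB/√12 = 2.8320 mV/3.4641 = 0.818 mV.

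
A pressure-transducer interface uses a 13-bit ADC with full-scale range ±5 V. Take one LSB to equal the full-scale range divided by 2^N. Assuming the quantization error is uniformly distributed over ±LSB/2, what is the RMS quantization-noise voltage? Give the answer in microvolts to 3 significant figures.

Span: 5 V − (-5 V) = 10 V.
One LSB is 10 V / 8192 = 1.2207 mV.
For a uniform distribution on [−LSB/2, +LSB/2], V_rms = LSB/√12 = 1.2207 mV/3.4641 = 352 µV.

352 µV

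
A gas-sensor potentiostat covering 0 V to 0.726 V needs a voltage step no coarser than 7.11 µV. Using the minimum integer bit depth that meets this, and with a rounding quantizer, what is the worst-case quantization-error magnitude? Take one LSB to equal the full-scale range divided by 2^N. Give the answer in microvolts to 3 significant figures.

Span = 0.726 V.
Need 2^N ≥ 0.726 V / 7.11 µV = 102100 → N_min = 17.
LSB = 0.726 V ÷ 2^17 = 0.726/131072 V = 5.5389 µV.
Half an LSB is 2.77 µV.

2.77 µV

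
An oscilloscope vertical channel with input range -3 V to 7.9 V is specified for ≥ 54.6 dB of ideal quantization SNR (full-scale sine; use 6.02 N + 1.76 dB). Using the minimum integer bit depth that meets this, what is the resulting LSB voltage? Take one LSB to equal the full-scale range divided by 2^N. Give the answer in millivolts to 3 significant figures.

Span: 7.9 V − (-3 V) = 10.9 V.
N ≥ (54.6 − 1.76)/6.02 = 8.777 → N_min = 9.
One LSB is 10.9 V / 512 = 21.3 mV.

21.3 mV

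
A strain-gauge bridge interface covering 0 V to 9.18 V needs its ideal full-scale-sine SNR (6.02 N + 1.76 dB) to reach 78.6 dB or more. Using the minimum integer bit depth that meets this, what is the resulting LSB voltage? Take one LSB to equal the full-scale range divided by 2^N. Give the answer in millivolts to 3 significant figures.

Span = 9.18 V.
Solving 6.02 N ≥ 78.6 − 1.76: N ≥ 12.764. Round up → N = 13.
LSB = 9.18 V / 2^13 = 1.12 mV.

1.12 mV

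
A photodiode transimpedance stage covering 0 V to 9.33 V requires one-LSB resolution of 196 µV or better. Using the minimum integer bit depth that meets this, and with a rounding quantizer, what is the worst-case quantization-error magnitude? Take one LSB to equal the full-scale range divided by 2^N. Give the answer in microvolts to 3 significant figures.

Range is 9.33 V.
9.33 V / 196 µV = 47600. Since 2^15 = 32768 and 2^16 = 65536, N = 16.
Step size = 9.33/65536 V = 142.36 µV.
|e|_max = LSB/2 = 71.2 µV.

71.2 µV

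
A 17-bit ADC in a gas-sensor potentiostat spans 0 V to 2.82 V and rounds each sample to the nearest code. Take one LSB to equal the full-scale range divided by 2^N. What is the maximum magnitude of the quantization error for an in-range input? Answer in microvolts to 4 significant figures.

V_FS = 2.82 V.
Step size = 2.82/131072 V = 21.5149 µV.
|e|_max = LSB/2 = 10.76 µV.

10.76 µV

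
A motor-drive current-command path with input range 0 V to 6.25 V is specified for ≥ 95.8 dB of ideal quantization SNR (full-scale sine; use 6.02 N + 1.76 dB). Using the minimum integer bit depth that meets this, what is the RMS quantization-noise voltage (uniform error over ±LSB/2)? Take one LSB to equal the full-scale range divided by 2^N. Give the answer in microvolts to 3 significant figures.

27.5 µV

Span = 6.25 V.
Solving 6.02 N ≥ 95.8 − 1.76: N ≥ 15.621. Round up → N = 16.
One LSB is 6.25 V / 65536 = 95.367 µV.
RMS noise = LSB/√12 = 27.5 µV.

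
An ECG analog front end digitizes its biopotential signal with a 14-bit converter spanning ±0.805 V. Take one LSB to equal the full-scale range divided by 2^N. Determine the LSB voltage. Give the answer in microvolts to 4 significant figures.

98.27 µV

Range = 0.805 − (-0.805) = 1.61 V.
2^14 = 16384 levels.
LSB = 1.61 V / 2^14 = 98.27 µV.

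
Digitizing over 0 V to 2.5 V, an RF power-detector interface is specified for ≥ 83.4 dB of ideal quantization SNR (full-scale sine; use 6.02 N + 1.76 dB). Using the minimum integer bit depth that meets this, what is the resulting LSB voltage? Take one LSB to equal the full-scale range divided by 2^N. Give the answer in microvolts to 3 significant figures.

153 µV

Span = 2.5 V.
Required N = ⌈(83.4 − 1.76)/6.02⌉ = ⌈13.561⌉ = 14.
One LSB is 2.5 V / 16384 = 153 µV.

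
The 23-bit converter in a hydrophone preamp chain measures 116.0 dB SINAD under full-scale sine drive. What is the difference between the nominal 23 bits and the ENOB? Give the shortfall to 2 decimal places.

N_eff = (116.0 − 1.76)/6.02 = 18.9767 bits.
Lost resolution: 23 − 18.9767 = 4.0233 bits.

4.02 bits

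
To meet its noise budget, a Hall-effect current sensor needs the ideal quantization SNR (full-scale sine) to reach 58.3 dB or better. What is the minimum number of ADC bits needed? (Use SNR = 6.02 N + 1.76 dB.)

10 bits

Solving 6.02 N ≥ 58.3 − 1.76: N ≥ 9.392. Round up → N = 10.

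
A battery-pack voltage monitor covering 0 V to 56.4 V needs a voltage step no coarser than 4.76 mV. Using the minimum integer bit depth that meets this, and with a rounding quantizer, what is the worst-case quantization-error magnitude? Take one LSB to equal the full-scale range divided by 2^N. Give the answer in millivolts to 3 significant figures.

1.72 mV

Span = 56.4 V.
56.4 V / 4.76 mV = 11850. Since 2^13 = 8192 and 2^14 = 16384, N = 14.
LSB = 56.4 V / 2^14 = 3.4424 mV.
|e|_max = LSB/2 = 1.72 mV.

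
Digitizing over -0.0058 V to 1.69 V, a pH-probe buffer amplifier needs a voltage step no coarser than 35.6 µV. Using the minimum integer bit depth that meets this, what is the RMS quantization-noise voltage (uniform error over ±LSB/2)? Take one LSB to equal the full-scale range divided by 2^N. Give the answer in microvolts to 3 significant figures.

7.47 µV

Full-scale range = 1.69 V − (-0.0058 V) = 1.6958 V.
Need 2^N ≥ 1.6958 V / 35.6 µV = 47630 → N_min = 16.
LSB = 1.6958 V ÷ 2^16 = 1.6958/65536 V = 25.876 µV.
RMS noise = LSB/√12 = 7.47 µV.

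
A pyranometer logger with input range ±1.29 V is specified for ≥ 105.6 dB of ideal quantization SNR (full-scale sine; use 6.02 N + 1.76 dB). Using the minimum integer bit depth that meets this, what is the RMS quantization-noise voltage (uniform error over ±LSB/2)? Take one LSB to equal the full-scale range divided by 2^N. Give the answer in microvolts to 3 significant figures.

Full-scale range = 1.29 V − (-1.29 V) = 2.58 V.
6.02 N + 1.76 ≥ 105.6 gives N ≥ 17.249, so the minimum integer is 18.
Step size = 2.58/262144 V = 9.8419 µV.
σ_q = LSB/√12 = 9.8419 µV/3.4641 = 2.84 µV.

2.84 µV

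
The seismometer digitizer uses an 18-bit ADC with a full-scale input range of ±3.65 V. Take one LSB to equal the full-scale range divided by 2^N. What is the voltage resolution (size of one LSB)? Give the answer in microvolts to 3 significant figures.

27.8 µV

Span: 3.65 V − (-3.65 V) = 7.3 V.
2^18 = 262144 levels.
Step size = 7.3/262144 V = 27.8 µV.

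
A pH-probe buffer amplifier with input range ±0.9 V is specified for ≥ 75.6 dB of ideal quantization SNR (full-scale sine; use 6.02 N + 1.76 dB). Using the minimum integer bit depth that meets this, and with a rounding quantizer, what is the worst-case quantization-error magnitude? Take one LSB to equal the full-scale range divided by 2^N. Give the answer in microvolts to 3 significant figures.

110 µV

The full-scale span is 0.9 − (-0.9) = 1.8 V.
N ≥ (75.6 − 1.76)/6.02 = 12.266 → N_min = 13.
Step size = 1.8/8192 V = 219.73 µV.
Max error for round-to-nearest is LSB/2 = 110 µV.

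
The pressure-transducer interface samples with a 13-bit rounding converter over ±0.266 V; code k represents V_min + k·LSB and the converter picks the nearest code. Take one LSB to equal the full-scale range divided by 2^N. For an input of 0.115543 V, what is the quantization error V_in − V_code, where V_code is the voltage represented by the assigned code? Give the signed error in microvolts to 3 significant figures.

Full-scale range = 0.266 V − (-0.266 V) = 0.532 V. LSB = 0.532 V / 2^13 ≈ 64.94 µV.
(V_in − V_min)/LSB = (0.115543 − (-0.266)) × 8192/0.532 = 5875.1885 → nearest code k = 5875.
Reconstructed level: -0.266 + 5875 × 0.532/8192 V = 0.1155307617 V.
Error = V_in − V_code = 0.115543 − (0.1155307617) = +12.2 µV.

+12.2 µV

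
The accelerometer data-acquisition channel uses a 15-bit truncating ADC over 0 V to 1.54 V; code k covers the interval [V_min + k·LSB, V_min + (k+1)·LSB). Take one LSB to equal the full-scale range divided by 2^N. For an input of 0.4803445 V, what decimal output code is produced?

V_FS = 1.54 V. LSB = 1.54 V / 2^15 ≈ 47.00 µV.
(V_in − V_min) × 2^15/range = (0.4803445 − (0)) × 32768/1.54 = 10220.733.
Floor → code = 10220.

10220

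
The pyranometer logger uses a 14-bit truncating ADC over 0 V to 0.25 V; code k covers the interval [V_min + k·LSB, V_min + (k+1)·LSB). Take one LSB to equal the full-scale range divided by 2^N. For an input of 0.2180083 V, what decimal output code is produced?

V_FS = 0.25 V. LSB = 0.25 V / 2^14 ≈ 15.26 µV.
code = ⌊(V_in − V_min)/LSB⌋ = ⌊(V_in − V_min) × 2^14 / range⌋
     = ⌊(0.2180083 − (0)) × 16384 / 0.25⌋ = ⌊0.2180083 × 16384/0.25⌋
     = ⌊14287.392⌋ = 14287.

14287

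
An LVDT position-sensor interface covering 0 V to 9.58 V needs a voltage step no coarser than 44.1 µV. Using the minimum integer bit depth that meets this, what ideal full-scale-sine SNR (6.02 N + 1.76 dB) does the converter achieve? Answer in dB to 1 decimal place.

110.1 dB

Span = 9.58 V.
Levels needed ≥ 9.58/44.1 µV = 217200. 2^18 = 262144 suffices, so N_min = 18.
Ideal SNR at N = 18: 6.02·18 + 1.76 = 110.1 dB.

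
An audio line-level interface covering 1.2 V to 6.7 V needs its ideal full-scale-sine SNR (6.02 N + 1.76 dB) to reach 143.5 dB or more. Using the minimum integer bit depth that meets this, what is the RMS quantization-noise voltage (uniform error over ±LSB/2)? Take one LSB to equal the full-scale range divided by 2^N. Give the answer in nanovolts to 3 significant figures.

The full-scale span is 6.7 − (1.2) = 5.5 V.
N ≥ (143.5 − 1.76)/6.02 = 23.545 → N_min = 24.
LSB = 5.5 V / 2^24 = 327.83 nV.
σ_q = LSB/√12 = 327.83 nV/3.4641 = 94.6 nV.

94.6 nV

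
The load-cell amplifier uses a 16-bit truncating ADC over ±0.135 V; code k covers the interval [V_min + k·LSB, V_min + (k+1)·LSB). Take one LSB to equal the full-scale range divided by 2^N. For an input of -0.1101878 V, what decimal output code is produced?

6022

Range = 0.135 − (-0.135) = 0.27 V. LSB = 0.27 V / 2^16 ≈ 4.120 µV.
V_in − V_min = -0.1101878 − (-0.135) = 0.0248122 V.
Divide by LSB: 0.0248122 × 65536/0.27 = 6022.5642.
Truncating gives code 6022.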